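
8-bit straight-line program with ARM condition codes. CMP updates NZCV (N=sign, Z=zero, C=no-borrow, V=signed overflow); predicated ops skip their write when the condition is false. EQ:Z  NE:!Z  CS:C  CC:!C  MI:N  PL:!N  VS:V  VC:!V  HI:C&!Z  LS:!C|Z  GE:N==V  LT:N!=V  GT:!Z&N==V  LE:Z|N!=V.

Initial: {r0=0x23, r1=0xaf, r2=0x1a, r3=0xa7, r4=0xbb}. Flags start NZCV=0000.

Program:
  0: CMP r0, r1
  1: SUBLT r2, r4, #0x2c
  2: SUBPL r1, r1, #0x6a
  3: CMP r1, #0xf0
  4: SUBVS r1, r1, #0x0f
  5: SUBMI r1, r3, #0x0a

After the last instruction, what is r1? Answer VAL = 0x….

0: ✓ CMP  NZCV=0000
1: · SUBLT
2: ✓ SUBPL  r1←0x45
3: ✓ CMP  NZCV=0000
4: · SUBVS
5: · SUBMI

VAL = 0x45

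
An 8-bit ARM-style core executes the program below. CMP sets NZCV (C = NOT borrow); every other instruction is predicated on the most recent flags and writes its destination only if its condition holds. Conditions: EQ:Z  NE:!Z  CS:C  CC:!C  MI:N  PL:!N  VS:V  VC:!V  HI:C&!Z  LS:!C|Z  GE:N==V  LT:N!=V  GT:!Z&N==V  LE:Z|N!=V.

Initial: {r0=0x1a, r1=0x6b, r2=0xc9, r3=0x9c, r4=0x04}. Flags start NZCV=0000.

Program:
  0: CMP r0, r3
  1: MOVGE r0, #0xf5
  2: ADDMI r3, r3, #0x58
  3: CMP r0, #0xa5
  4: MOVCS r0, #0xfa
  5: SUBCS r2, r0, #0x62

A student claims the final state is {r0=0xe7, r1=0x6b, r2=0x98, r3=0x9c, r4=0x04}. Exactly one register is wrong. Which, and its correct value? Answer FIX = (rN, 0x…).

FIX = (r0, 0xfa)

[0] flags=0000 → (cmp)
[1] flags=0000 GE?T → r0=0xf5
[2] flags=0000 MI?F → skip
[3] flags=0010 → (cmp)
[4] flags=0010 CS?T → r0=0xfa
[5] flags=0010 CS?T → r2=0x98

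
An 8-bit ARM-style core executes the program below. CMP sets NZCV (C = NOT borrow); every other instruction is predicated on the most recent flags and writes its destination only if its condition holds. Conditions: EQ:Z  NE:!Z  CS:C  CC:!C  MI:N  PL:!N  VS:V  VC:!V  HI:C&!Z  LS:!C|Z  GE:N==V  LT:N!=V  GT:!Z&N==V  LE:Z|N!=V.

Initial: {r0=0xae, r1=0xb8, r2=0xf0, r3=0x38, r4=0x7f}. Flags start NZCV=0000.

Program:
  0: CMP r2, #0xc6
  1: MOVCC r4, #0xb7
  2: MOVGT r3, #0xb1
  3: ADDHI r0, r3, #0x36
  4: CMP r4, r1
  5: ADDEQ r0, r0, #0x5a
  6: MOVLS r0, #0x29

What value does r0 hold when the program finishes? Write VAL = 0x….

VAL = 0x29

0: ✓ CMP  NZCV=0010
1: · MOVCC
2: ✓ MOVGT  r3←0xb1
3: ✓ ADDHI  r0←0xe7
4: ✓ CMP  NZCV=1001
5: · ADDEQ
6: ✓ MOVLS  r0←0x29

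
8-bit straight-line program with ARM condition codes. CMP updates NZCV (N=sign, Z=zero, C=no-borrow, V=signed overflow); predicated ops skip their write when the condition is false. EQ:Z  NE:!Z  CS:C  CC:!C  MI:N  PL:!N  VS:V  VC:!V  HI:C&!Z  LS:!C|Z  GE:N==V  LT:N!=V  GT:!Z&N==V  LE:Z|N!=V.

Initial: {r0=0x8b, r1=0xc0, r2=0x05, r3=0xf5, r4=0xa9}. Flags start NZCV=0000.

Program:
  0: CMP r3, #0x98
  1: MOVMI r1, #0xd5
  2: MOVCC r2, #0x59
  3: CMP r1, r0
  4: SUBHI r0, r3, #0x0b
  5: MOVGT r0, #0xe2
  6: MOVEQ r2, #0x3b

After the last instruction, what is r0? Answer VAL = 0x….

0: ✓ CMP  NZCV=0010
1: · MOVMI
2: · MOVCC
3: ✓ CMP  NZCV=0010
4: ✓ SUBHI  r0←0xea
5: ✓ MOVGT  r0←0xe2
6: · MOVEQ

VAL = 0xe2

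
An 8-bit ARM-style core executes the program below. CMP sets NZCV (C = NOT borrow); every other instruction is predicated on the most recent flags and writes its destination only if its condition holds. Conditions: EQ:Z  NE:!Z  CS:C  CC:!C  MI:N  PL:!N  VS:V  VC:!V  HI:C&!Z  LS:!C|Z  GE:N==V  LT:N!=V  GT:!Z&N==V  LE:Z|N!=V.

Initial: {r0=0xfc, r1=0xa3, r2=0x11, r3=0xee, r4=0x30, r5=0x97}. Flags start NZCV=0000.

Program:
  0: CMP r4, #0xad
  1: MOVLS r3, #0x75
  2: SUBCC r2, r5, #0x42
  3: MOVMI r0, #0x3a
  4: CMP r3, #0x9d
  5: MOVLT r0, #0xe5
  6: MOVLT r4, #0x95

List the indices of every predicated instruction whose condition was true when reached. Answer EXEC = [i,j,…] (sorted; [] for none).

EXEC = [1,2,3]

[0] flags=1001 → (cmp)
[1] flags=1001 LS?T → r3=0x75
[2] flags=1001 CC?T → r2=0x55
[3] flags=1001 MI?T → r0=0x3a
[4] flags=1001 → (cmp)
[5] flags=1001 LT?F → skip
[6] flags=1001 LT?F → skip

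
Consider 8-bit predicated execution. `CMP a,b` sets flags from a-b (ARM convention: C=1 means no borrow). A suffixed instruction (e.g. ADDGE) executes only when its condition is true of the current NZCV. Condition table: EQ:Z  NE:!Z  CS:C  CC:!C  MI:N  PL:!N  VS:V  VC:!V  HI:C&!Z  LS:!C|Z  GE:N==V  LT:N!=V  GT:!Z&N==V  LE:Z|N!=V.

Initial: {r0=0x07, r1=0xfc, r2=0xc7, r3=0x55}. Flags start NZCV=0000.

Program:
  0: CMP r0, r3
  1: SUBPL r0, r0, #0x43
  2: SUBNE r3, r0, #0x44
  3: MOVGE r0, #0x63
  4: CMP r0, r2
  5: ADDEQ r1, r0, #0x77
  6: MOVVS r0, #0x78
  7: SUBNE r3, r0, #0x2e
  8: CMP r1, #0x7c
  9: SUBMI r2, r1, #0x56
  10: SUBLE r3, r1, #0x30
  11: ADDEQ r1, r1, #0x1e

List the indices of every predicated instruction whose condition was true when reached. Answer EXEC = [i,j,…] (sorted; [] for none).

[0] flags=1000 → (cmp)
[1] flags=1000 PL?F → skip
[2] flags=1000 NE?T → r3=0xc3
[3] flags=1000 GE?F → skip
[4] flags=0000 → (cmp)
[5] flags=0000 EQ?F → skip
[6] flags=0000 VS?F → skip
[7] flags=0000 NE?T → r3=0xd9
[8] flags=1010 → (cmp)
[9] flags=1010 MI?T → r2=0xa6
[10] flags=1010 LE?T → r3=0xcc
[11] flags=1010 EQ?F → skip

EXEC = [2,7,9,10]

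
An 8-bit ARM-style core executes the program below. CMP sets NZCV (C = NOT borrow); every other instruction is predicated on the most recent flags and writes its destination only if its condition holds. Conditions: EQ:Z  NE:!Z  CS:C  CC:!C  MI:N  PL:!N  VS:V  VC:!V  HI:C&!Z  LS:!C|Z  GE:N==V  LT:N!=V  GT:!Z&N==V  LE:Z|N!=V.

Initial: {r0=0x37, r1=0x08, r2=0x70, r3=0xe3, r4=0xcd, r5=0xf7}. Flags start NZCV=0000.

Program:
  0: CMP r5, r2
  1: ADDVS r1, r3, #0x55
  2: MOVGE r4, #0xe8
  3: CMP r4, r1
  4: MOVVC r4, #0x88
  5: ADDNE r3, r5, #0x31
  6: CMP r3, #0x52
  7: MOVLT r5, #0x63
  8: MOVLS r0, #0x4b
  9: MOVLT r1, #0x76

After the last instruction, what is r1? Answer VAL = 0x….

[0] flags=1010 → (cmp)
[1] flags=1010 VS?F → skip
[2] flags=1010 GE?F → skip
[3] flags=1010 → (cmp)
[4] flags=1010 VC?T → r4=0x88
[5] flags=1010 NE?T → r3=0x28
[6] flags=1000 → (cmp)
[7] flags=1000 LT?T → r5=0x63
[8] flags=1000 LS?T → r0=0x4b
[9] flags=1000 LT?T → r1=0x76

VAL = 0x76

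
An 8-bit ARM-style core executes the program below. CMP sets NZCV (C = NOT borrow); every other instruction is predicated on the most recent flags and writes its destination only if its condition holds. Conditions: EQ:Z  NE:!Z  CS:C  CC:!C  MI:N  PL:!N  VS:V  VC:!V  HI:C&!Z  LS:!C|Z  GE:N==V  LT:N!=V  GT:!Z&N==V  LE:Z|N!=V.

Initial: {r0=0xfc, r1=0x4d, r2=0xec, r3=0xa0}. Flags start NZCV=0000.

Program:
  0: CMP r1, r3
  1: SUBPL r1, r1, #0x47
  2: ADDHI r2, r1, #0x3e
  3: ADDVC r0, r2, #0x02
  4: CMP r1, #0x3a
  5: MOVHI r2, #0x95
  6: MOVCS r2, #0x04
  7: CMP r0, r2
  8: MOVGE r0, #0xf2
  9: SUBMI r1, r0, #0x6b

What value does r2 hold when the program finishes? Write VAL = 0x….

VAL = 0x04

[0] flags=1001 → (cmp)
[1] flags=1001 PL?F → skip
[2] flags=1001 HI?F → skip
[3] flags=1001 VC?F → skip
[4] flags=0010 → (cmp)
[5] flags=0010 HI?T → r2=0x95
[6] flags=0010 CS?T → r2=0x04
[7] flags=1010 → (cmp)
[8] flags=1010 GE?F → skip
[9] flags=1010 MI?T → r1=0x91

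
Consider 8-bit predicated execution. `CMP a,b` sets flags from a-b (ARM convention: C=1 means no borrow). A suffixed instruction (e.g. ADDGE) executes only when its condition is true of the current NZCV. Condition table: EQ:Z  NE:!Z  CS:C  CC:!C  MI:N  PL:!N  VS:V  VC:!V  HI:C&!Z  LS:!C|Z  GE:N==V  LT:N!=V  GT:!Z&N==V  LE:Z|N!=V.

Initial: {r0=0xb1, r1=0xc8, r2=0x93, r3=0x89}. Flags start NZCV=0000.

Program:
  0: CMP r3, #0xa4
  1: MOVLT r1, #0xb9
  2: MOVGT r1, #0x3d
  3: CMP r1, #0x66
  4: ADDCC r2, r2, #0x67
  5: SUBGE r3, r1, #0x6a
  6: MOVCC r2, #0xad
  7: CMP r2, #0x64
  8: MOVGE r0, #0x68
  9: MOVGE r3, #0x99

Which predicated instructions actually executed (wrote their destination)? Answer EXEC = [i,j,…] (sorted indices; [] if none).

EXEC = [1]

[0] flags=1000 → (cmp)
[1] flags=1000 LT?T → r1=0xb9
[2] flags=1000 GT?F → skip
[3] flags=0011 → (cmp)
[4] flags=0011 CC?F → skip
[5] flags=0011 GE?F → skip
[6] flags=0011 CC?F → skip
[7] flags=0011 → (cmp)
[8] flags=0011 GE?F → skip
[9] flags=0011 GE?F → skip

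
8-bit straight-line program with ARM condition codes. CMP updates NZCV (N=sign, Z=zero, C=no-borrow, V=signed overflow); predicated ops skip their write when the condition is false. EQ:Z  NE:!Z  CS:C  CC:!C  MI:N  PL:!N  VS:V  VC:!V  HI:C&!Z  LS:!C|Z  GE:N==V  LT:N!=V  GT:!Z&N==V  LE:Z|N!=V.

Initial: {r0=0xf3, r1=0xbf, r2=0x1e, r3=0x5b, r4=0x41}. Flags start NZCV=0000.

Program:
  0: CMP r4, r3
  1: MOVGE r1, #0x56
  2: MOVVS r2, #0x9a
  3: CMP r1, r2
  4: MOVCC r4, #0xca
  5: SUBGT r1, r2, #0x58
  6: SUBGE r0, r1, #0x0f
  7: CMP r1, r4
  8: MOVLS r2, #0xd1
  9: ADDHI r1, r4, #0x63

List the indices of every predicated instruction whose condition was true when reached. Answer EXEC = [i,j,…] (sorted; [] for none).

EXEC = [9]

[0] flags=1000 → (cmp)
[1] flags=1000 GE?F → skip
[2] flags=1000 VS?F → skip
[3] flags=1010 → (cmp)
[4] flags=1010 CC?F → skip
[5] flags=1010 GT?F → skip
[6] flags=1010 GE?F → skip
[7] flags=0011 → (cmp)
[8] flags=0011 LS?F → skip
[9] flags=0011 HI?T → r1=0xa4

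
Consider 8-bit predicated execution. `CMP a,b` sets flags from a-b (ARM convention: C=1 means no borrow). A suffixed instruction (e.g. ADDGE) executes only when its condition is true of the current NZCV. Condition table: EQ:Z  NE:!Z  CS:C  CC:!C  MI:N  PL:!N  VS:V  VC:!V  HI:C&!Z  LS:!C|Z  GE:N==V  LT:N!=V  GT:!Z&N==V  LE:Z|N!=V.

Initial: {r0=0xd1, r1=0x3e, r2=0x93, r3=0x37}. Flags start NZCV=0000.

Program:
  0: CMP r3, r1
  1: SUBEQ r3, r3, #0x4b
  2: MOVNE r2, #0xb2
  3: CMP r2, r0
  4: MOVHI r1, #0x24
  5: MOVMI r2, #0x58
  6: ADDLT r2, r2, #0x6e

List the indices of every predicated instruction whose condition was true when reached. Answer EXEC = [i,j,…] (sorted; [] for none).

EXEC = [2,5,6]

[0] flags=1000 → (cmp)
[1] flags=1000 EQ?F → skip
[2] flags=1000 NE?T → r2=0xb2
[3] flags=1000 → (cmp)
[4] flags=1000 HI?F → skip
[5] flags=1000 MI?T → r2=0x58
[6] flags=1000 LT?T → r2=0xc6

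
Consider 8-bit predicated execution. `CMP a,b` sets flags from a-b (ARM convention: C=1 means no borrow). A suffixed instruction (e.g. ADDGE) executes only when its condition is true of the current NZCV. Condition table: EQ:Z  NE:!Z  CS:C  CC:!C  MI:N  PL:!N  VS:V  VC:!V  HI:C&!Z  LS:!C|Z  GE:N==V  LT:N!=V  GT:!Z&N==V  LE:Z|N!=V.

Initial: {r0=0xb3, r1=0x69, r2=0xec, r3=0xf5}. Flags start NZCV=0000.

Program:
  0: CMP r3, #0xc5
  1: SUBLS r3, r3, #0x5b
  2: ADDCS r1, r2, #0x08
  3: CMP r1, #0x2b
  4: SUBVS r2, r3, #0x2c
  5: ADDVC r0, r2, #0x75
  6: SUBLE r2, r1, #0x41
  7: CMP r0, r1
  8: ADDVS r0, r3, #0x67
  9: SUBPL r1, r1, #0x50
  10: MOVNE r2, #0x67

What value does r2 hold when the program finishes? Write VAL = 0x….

[0] flags=0010 → (cmp)
[1] flags=0010 LS?F → skip
[2] flags=0010 CS?T → r1=0xf4
[3] flags=1010 → (cmp)
[4] flags=1010 VS?F → skip
[5] flags=1010 VC?T → r0=0x61
[6] flags=1010 LE?T → r2=0xb3
[7] flags=0000 → (cmp)
[8] flags=0000 VS?F → skip
[9] flags=0000 PL?T → r1=0xa4
[10] flags=0000 NE?T → r2=0x67

VAL = 0x67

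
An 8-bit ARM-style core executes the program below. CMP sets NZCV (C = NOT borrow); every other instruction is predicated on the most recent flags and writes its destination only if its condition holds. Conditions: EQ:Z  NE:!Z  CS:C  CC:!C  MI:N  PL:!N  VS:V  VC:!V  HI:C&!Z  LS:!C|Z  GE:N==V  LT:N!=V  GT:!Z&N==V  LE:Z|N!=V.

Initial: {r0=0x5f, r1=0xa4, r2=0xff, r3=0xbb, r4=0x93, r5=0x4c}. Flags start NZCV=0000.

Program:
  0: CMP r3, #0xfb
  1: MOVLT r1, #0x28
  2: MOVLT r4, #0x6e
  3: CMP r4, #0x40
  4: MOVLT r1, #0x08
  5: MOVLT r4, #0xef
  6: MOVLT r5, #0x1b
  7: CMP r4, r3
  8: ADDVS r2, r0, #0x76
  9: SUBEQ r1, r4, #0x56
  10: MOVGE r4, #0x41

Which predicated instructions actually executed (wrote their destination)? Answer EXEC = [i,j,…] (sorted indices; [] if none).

EXEC = [1,2,8,10]

0: ✓ CMP  NZCV=1000
1: ✓ MOVLT  r1←0x28
2: ✓ MOVLT  r4←0x6e
3: ✓ CMP  NZCV=0010
4: · MOVLT
5: · MOVLT
6: · MOVLT
7: ✓ CMP  NZCV=1001
8: ✓ ADDVS  r2←0xd5
9: · SUBEQ
10: ✓ MOVGE  r4←0x41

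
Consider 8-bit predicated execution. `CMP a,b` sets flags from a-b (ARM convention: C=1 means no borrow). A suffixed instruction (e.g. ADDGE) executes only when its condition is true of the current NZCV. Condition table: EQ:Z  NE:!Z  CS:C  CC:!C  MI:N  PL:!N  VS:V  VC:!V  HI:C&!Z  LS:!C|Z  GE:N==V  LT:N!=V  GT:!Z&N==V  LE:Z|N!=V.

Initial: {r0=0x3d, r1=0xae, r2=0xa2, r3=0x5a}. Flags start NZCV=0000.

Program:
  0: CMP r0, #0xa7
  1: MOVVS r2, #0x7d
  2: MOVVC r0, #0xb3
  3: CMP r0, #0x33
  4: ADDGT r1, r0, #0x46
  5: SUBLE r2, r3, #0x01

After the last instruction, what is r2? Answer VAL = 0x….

VAL = 0x7d

0: ✓ CMP  NZCV=1001
1: ✓ MOVVS  r2←0x7d
2: · MOVVC
3: ✓ CMP  NZCV=0010
4: ✓ ADDGT  r1←0x83
5: · SUBLE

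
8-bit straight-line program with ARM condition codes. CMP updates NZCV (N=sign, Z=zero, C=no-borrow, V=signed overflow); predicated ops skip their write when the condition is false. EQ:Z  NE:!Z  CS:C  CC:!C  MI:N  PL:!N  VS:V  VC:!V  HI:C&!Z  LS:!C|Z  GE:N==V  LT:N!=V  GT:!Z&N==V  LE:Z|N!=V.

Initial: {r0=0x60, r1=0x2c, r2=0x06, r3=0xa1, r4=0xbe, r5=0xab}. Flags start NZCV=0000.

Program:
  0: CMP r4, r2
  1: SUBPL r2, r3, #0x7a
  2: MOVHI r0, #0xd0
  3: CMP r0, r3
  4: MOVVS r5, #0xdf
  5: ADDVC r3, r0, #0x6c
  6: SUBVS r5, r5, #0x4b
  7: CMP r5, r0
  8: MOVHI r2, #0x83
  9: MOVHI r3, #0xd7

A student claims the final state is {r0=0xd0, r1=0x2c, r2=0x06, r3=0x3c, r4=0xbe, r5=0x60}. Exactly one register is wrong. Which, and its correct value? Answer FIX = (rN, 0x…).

FIX = (r5, 0xab)

[0] flags=1010 → (cmp)
[1] flags=1010 PL?F → skip
[2] flags=1010 HI?T → r0=0xd0
[3] flags=0010 → (cmp)
[4] flags=0010 VS?F → skip
[5] flags=0010 VC?T → r3=0x3c
[6] flags=0010 VS?F → skip
[7] flags=1000 → (cmp)
[8] flags=1000 HI?F → skip
[9] flags=1000 HI?F → skip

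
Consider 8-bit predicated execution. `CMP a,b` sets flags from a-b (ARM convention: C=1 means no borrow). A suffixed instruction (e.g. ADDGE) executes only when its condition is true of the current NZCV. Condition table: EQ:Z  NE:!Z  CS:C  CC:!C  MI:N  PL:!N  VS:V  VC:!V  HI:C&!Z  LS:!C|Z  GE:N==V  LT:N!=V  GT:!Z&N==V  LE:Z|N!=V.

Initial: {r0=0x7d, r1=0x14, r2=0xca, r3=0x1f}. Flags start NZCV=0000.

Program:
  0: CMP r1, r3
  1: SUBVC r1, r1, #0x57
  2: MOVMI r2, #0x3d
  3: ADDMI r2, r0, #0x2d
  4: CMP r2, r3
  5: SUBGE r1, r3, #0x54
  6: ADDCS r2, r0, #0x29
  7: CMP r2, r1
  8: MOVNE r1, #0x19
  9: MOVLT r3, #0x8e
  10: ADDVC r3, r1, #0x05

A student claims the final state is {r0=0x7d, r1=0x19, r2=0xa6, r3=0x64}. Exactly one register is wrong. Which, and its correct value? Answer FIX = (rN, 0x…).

FIX = (r3, 0x1e)

[0] flags=1000 → (cmp)
[1] flags=1000 VC?T → r1=0xbd
[2] flags=1000 MI?T → r2=0x3d
[3] flags=1000 MI?T → r2=0xaa
[4] flags=1010 → (cmp)
[5] flags=1010 GE?F → skip
[6] flags=1010 CS?T → r2=0xa6
[7] flags=1000 → (cmp)
[8] flags=1000 NE?T → r1=0x19
[9] flags=1000 LT?T → r3=0x8e
[10] flags=1000 VC?T → r3=0x1e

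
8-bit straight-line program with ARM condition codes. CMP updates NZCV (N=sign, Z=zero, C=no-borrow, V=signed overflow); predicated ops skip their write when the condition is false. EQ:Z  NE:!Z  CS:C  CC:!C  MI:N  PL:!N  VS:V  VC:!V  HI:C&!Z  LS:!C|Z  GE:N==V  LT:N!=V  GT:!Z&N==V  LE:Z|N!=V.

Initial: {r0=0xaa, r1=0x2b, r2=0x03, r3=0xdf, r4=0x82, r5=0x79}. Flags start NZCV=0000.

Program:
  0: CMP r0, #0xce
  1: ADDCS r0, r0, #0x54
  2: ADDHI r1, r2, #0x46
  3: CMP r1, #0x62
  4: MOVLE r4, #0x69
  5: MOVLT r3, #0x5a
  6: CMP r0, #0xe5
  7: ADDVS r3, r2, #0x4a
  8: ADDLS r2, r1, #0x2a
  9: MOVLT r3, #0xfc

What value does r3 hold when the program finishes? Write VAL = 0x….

VAL = 0xfc

0: ✓ CMP  NZCV=1000
1: · ADDCS
2: · ADDHI
3: ✓ CMP  NZCV=1000
4: ✓ MOVLE  r4←0x69
5: ✓ MOVLT  r3←0x5a
6: ✓ CMP  NZCV=1000
7: · ADDVS
8: ✓ ADDLS  r2←0x55
9: ✓ MOVLT  r3←0xfc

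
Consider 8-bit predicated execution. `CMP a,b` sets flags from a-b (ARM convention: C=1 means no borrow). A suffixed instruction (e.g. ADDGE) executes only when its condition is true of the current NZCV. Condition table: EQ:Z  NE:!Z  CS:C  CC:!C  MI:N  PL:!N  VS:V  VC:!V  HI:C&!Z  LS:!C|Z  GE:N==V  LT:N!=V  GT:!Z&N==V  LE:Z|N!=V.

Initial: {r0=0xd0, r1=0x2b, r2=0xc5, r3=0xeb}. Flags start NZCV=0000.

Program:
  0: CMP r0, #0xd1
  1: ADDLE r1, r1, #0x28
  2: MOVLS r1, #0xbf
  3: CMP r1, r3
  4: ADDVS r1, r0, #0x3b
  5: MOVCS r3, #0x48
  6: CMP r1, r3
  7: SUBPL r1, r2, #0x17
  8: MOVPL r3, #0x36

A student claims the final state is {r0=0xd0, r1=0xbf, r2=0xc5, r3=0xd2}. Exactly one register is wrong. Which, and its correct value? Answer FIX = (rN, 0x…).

FIX = (r3, 0xeb)

[0] flags=1000 → (cmp)
[1] flags=1000 LE?T → r1=0x53
[2] flags=1000 LS?T → r1=0xbf
[3] flags=1000 → (cmp)
[4] flags=1000 VS?F → skip
[5] flags=1000 CS?F → skip
[6] flags=1000 → (cmp)
[7] flags=1000 PL?F → skip
[8] flags=1000 PL?F → skip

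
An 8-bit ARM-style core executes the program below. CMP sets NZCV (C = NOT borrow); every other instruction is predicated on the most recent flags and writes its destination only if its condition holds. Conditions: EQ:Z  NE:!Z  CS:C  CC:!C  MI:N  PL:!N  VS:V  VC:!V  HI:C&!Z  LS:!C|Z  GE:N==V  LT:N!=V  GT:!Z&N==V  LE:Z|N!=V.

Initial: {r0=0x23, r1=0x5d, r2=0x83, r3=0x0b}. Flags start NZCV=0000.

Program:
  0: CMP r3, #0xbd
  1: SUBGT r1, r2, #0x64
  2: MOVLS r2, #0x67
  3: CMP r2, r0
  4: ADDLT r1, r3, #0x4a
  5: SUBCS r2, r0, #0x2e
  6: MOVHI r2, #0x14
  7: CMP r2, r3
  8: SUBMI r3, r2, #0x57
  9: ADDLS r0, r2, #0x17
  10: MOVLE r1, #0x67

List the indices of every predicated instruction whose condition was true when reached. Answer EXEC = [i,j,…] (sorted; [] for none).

EXEC = [1,2,5,6]

[0] flags=0000 → (cmp)
[1] flags=0000 GT?T → r1=0x1f
[2] flags=0000 LS?T → r2=0x67
[3] flags=0010 → (cmp)
[4] flags=0010 LT?F → skip
[5] flags=0010 CS?T → r2=0xf5
[6] flags=0010 HI?T → r2=0x14
[7] flags=0010 → (cmp)
[8] flags=0010 MI?F → skip
[9] flags=0010 LS?F → skip
[10] flags=0010 LE?F → skip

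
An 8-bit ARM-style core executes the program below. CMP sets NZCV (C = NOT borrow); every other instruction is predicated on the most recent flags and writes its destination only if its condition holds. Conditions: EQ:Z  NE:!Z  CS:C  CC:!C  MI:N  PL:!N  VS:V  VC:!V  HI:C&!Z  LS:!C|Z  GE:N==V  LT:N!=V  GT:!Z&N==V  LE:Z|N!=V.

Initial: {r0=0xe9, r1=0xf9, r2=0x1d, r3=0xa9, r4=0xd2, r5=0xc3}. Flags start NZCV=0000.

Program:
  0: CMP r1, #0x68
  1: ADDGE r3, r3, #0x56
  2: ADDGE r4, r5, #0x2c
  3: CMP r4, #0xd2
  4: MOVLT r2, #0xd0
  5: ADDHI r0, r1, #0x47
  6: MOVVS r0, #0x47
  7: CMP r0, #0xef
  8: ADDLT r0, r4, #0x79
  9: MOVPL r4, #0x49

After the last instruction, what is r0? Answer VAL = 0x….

VAL = 0x4b

[0] flags=1010 → (cmp)
[1] flags=1010 GE?F → skip
[2] flags=1010 GE?F → skip
[3] flags=0110 → (cmp)
[4] flags=0110 LT?F → skip
[5] flags=0110 HI?F → skip
[6] flags=0110 VS?F → skip
[7] flags=1000 → (cmp)
[8] flags=1000 LT?T → r0=0x4b
[9] flags=1000 PL?F → skip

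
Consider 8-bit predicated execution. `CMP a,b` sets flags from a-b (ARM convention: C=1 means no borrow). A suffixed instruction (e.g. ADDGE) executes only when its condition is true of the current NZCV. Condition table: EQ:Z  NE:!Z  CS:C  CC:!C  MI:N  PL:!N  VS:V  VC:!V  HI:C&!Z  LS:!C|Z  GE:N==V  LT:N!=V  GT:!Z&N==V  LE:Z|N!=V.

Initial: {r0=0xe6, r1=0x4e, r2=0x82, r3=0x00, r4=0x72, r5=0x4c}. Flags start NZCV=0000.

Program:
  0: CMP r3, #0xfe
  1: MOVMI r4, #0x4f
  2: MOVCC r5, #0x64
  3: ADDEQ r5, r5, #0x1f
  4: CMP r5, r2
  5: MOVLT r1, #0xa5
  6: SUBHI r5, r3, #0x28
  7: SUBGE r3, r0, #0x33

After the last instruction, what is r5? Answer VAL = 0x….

VAL = 0x64

0: ✓ CMP  NZCV=0000
1: · MOVMI
2: ✓ MOVCC  r5←0x64
3: · ADDEQ
4: ✓ CMP  NZCV=1001
5: · MOVLT
6: · SUBHI
7: ✓ SUBGE  r3←0xb3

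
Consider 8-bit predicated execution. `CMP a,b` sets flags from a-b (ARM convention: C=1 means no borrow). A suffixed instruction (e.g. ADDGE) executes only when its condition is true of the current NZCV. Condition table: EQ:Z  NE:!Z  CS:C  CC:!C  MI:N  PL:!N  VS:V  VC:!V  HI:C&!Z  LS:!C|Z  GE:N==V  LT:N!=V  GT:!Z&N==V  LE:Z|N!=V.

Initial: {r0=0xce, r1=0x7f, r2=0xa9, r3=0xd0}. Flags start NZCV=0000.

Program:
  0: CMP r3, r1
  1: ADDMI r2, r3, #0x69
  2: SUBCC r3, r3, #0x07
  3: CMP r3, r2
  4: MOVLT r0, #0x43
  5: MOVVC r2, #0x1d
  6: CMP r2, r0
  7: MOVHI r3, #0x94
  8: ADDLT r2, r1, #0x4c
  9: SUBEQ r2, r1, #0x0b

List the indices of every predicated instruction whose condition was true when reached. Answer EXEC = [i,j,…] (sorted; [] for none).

0: ✓ CMP  NZCV=0011
1: · ADDMI
2: · SUBCC
3: ✓ CMP  NZCV=0010
4: · MOVLT
5: ✓ MOVVC  r2←0x1d
6: ✓ CMP  NZCV=0000
7: · MOVHI
8: · ADDLT
9: · SUBEQ

EXEC = [5]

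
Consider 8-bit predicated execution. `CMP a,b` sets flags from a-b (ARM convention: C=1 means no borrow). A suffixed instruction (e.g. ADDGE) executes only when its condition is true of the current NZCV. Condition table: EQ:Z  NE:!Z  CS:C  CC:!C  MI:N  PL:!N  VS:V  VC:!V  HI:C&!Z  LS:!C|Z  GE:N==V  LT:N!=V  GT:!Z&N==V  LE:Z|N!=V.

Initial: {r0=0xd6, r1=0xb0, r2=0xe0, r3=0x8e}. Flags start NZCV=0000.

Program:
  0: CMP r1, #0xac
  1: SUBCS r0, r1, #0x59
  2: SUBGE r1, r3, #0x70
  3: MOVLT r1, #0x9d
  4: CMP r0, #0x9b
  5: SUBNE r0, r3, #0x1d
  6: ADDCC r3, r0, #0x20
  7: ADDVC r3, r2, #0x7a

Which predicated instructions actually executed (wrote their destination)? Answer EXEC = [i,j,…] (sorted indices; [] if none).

EXEC = [1,2,5,6]

[0] flags=0010 → (cmp)
[1] flags=0010 CS?T → r0=0x57
[2] flags=0010 GE?T → r1=0x1e
[3] flags=0010 LT?F → skip
[4] flags=1001 → (cmp)
[5] flags=1001 NE?T → r0=0x71
[6] flags=1001 CC?T → r3=0x91
[7] flags=1001 VC?F → skip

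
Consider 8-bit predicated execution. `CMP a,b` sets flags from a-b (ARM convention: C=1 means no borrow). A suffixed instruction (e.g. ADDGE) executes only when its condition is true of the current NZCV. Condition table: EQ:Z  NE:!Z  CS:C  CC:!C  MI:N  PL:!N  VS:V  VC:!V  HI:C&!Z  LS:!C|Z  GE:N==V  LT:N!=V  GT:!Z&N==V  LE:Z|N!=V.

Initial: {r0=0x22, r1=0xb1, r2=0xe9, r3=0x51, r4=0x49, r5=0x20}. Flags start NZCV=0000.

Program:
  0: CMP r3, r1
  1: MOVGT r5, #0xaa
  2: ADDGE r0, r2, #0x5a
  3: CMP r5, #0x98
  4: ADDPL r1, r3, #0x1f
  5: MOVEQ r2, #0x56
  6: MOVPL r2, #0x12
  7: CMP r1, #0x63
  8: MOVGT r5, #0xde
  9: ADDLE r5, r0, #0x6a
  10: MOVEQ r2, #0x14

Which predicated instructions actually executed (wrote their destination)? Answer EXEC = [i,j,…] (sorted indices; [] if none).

EXEC = [1,2,4,6,8]

[0] flags=1001 → (cmp)
[1] flags=1001 GT?T → r5=0xaa
[2] flags=1001 GE?T → r0=0x43
[3] flags=0010 → (cmp)
[4] flags=0010 PL?T → r1=0x70
[5] flags=0010 EQ?F → skip
[6] flags=0010 PL?T → r2=0x12
[7] flags=0010 → (cmp)
[8] flags=0010 GT?T → r5=0xde
[9] flags=0010 LE?F → skip
[10] flags=0010 EQ?F → skip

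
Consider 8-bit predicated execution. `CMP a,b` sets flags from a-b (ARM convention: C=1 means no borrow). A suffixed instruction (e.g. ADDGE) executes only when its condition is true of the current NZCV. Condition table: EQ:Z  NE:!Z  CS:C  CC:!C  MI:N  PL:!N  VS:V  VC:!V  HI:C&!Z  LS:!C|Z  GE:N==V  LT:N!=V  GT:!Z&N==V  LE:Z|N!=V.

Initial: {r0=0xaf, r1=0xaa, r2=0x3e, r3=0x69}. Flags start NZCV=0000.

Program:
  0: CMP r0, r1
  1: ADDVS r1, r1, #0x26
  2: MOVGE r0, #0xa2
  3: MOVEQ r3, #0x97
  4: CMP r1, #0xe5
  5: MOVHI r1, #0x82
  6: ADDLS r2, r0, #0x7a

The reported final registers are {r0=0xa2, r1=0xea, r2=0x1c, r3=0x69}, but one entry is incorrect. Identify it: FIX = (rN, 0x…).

FIX = (r1, 0xaa)

[0] flags=0010 → (cmp)
[1] flags=0010 VS?F → skip
[2] flags=0010 GE?T → r0=0xa2
[3] flags=0010 EQ?F → skip
[4] flags=1000 → (cmp)
[5] flags=1000 HI?F → skip
[6] flags=1000 LS?T → r2=0x1c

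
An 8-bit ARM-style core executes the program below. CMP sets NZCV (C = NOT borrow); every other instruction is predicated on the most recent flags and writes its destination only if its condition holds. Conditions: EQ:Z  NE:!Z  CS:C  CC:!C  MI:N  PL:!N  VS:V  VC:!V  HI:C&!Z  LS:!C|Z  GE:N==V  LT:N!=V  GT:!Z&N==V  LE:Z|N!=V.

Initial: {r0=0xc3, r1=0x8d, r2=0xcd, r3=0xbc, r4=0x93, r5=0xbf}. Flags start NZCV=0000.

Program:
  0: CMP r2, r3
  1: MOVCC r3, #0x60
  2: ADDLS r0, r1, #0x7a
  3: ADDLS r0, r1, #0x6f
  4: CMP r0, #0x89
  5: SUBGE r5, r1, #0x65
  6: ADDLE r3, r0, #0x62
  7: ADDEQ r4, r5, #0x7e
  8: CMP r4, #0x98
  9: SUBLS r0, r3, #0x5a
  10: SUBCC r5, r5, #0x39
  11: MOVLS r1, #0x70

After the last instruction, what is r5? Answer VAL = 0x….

VAL = 0xef

[0] flags=0010 → (cmp)
[1] flags=0010 CC?F → skip
[2] flags=0010 LS?F → skip
[3] flags=0010 LS?F → skip
[4] flags=0010 → (cmp)
[5] flags=0010 GE?T → r5=0x28
[6] flags=0010 LE?F → skip
[7] flags=0010 EQ?F → skip
[8] flags=1000 → (cmp)
[9] flags=1000 LS?T → r0=0x62
[10] flags=1000 CC?T → r5=0xef
[11] flags=1000 LS?T → r1=0x70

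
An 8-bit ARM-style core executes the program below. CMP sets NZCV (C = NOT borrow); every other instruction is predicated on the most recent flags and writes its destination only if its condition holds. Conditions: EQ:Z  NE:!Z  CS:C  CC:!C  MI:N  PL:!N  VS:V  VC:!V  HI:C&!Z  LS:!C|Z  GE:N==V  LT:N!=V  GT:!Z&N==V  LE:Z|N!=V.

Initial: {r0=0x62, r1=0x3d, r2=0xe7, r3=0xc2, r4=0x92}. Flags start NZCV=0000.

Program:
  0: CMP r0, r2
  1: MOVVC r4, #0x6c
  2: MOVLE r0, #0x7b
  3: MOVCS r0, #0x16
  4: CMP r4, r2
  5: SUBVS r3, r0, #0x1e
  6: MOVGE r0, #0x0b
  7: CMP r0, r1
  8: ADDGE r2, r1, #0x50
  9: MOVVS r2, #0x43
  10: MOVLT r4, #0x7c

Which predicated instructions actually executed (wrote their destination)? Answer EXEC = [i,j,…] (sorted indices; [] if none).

0: ✓ CMP  NZCV=0000
1: ✓ MOVVC  r4←0x6c
2: · MOVLE
3: · MOVCS
4: ✓ CMP  NZCV=1001
5: ✓ SUBVS  r3←0x44
6: ✓ MOVGE  r0←0x0b
7: ✓ CMP  NZCV=1000
8: · ADDGE
9: · MOVVS
10: ✓ MOVLT  r4←0x7c

EXEC = [1,5,6,10]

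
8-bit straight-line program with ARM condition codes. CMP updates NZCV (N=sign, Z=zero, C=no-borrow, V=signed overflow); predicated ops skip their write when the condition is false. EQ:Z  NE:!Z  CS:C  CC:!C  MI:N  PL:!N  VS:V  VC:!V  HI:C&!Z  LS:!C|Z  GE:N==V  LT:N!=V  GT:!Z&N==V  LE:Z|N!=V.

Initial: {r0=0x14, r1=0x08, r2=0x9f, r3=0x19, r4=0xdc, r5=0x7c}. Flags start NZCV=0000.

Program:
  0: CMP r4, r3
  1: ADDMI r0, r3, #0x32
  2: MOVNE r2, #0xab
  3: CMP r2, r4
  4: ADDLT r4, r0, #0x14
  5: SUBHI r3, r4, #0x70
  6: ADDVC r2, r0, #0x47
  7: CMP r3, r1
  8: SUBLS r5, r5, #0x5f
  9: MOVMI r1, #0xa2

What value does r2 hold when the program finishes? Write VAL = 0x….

0: ✓ CMP  NZCV=1010
1: ✓ ADDMI  r0←0x4b
2: ✓ MOVNE  r2←0xab
3: ✓ CMP  NZCV=1000
4: ✓ ADDLT  r4←0x5f
5: · SUBHI
6: ✓ ADDVC  r2←0x92
7: ✓ CMP  NZCV=0010
8: · SUBLS
9: · MOVMI

VAL = 0x92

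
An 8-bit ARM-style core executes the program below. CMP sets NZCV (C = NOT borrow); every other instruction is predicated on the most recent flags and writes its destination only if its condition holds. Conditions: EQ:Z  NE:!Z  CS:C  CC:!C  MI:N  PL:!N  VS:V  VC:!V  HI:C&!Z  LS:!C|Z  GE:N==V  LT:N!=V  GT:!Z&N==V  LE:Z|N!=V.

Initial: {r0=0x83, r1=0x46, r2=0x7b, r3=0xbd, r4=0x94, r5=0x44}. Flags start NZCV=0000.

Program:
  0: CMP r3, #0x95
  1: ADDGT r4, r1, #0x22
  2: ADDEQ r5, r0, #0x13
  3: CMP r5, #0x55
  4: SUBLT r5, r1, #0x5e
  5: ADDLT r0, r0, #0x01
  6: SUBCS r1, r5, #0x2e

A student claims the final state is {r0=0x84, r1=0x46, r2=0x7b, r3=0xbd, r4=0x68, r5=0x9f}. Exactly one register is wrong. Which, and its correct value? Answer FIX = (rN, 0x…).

[0] flags=0010 → (cmp)
[1] flags=0010 GT?T → r4=0x68
[2] flags=0010 EQ?F → skip
[3] flags=1000 → (cmp)
[4] flags=1000 LT?T → r5=0xe8
[5] flags=1000 LT?T → r0=0x84
[6] flags=1000 CS?F → skip

FIX = (r5, 0xe8)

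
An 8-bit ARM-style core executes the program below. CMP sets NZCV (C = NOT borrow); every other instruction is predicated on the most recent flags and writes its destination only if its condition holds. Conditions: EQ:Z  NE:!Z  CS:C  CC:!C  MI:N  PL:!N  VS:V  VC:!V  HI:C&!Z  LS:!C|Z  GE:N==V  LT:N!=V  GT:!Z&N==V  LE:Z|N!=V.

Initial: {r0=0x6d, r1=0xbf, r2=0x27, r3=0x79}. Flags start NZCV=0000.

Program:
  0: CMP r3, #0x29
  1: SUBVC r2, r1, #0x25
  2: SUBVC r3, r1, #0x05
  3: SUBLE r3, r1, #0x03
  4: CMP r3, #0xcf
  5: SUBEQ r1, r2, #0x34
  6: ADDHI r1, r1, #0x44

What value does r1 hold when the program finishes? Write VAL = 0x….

VAL = 0xbf

0: ✓ CMP  NZCV=0010
1: ✓ SUBVC  r2←0x9a
2: ✓ SUBVC  r3←0xba
3: · SUBLE
4: ✓ CMP  NZCV=1000
5: · SUBEQ
6: · ADDHI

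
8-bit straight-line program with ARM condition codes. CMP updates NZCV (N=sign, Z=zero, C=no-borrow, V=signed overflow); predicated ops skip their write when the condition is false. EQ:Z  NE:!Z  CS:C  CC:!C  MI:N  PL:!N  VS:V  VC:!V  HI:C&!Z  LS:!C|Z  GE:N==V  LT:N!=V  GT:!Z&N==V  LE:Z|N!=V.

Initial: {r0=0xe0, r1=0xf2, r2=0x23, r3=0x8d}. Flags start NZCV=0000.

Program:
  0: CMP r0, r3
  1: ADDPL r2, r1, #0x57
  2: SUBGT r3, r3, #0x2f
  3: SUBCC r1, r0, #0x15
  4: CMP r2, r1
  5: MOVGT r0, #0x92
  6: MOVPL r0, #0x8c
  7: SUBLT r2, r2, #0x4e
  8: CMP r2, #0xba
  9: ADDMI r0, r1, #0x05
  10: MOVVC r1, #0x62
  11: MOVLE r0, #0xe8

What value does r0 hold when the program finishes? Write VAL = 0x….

0: ✓ CMP  NZCV=0010
1: ✓ ADDPL  r2←0x49
2: ✓ SUBGT  r3←0x5e
3: · SUBCC
4: ✓ CMP  NZCV=0000
5: ✓ MOVGT  r0←0x92
6: ✓ MOVPL  r0←0x8c
7: · SUBLT
8: ✓ CMP  NZCV=1001
9: ✓ ADDMI  r0←0xf7
10: · MOVVC
11: · MOVLE

VAL = 0xf7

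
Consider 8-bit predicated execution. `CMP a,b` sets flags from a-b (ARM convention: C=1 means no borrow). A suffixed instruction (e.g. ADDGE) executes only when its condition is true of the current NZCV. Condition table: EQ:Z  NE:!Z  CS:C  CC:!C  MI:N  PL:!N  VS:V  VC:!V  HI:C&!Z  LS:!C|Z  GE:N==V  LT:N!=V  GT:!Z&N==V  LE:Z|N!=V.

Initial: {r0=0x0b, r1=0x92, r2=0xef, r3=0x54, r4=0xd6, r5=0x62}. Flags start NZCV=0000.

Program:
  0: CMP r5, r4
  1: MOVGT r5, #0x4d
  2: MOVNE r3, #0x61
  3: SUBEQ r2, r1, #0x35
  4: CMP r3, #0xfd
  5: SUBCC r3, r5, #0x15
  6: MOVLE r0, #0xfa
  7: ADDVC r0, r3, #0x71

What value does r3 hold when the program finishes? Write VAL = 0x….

[0] flags=1001 → (cmp)
[1] flags=1001 GT?T → r5=0x4d
[2] flags=1001 NE?T → r3=0x61
[3] flags=1001 EQ?F → skip
[4] flags=0000 → (cmp)
[5] flags=0000 CC?T → r3=0x38
[6] flags=0000 LE?F → skip
[7] flags=0000 VC?T → r0=0xa9

VAL = 0x38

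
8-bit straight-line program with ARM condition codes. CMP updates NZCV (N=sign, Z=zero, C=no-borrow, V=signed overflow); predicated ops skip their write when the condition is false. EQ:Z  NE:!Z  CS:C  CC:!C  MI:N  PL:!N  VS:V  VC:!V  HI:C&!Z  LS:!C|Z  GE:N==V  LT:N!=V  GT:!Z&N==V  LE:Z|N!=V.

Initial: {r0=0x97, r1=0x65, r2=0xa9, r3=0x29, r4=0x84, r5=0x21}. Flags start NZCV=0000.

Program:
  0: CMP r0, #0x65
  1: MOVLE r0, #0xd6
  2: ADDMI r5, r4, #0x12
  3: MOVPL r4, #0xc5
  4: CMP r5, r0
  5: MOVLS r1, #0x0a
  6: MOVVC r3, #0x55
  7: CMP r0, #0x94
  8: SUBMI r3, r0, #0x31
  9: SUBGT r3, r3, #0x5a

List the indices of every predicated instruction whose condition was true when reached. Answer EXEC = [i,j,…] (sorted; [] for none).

0: ✓ CMP  NZCV=0011
1: ✓ MOVLE  r0←0xd6
2: · ADDMI
3: ✓ MOVPL  r4←0xc5
4: ✓ CMP  NZCV=0000
5: ✓ MOVLS  r1←0x0a
6: ✓ MOVVC  r3←0x55
7: ✓ CMP  NZCV=0010
8: · SUBMI
9: ✓ SUBGT  r3←0xfb

EXEC = [1,3,5,6,9]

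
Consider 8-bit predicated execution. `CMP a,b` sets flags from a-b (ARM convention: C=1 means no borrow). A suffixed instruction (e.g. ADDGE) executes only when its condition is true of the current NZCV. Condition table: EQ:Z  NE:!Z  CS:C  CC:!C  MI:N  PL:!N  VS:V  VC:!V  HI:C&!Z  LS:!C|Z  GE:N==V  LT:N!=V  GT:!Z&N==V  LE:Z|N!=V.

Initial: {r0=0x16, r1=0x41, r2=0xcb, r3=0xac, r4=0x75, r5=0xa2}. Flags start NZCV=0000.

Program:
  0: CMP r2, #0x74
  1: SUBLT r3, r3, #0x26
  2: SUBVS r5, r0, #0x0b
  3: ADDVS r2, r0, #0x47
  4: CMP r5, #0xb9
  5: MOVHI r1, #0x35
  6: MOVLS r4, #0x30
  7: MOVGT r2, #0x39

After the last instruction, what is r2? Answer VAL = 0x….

0: ✓ CMP  NZCV=0011
1: ✓ SUBLT  r3←0x86
2: ✓ SUBVS  r5←0x0b
3: ✓ ADDVS  r2←0x5d
4: ✓ CMP  NZCV=0000
5: · MOVHI
6: ✓ MOVLS  r4←0x30
7: ✓ MOVGT  r2←0x39

VAL = 0x39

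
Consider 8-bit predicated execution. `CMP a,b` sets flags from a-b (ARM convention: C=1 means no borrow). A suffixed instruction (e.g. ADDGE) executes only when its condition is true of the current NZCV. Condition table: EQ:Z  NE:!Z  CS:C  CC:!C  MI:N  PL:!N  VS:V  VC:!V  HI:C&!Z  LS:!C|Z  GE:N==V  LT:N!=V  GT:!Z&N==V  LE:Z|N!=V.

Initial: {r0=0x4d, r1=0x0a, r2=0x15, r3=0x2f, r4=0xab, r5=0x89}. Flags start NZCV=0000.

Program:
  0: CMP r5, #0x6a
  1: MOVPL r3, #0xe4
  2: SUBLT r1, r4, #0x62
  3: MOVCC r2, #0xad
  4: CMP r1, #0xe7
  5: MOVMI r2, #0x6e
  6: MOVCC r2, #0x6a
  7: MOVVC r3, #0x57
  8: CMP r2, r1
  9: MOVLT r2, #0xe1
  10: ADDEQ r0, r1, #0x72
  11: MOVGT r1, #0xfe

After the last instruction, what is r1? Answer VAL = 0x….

VAL = 0xfe

[0] flags=0011 → (cmp)
[1] flags=0011 PL?T → r3=0xe4
[2] flags=0011 LT?T → r1=0x49
[3] flags=0011 CC?F → skip
[4] flags=0000 → (cmp)
[5] flags=0000 MI?F → skip
[6] flags=0000 CC?T → r2=0x6a
[7] flags=0000 VC?T → r3=0x57
[8] flags=0010 → (cmp)
[9] flags=0010 LT?F → skip
[10] flags=0010 EQ?F → skip
[11] flags=0010 GT?T → r1=0xfe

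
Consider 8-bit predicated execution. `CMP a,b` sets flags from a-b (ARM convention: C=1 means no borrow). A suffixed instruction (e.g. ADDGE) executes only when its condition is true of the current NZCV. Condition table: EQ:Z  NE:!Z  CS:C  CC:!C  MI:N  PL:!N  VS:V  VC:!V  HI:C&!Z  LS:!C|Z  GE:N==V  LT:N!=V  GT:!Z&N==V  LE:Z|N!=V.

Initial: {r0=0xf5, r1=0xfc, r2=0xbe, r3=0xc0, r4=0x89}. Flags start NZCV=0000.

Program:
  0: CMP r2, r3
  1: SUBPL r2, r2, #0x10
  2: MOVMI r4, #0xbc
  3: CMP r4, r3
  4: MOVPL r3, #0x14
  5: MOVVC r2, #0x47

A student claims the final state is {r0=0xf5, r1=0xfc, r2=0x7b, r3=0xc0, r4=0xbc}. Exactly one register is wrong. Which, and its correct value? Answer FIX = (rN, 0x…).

FIX = (r2, 0x47)

0: ✓ CMP  NZCV=1000
1: · SUBPL
2: ✓ MOVMI  r4←0xbc
3: ✓ CMP  NZCV=1000
4: · MOVPL
5: ✓ MOVVC  r2←0x47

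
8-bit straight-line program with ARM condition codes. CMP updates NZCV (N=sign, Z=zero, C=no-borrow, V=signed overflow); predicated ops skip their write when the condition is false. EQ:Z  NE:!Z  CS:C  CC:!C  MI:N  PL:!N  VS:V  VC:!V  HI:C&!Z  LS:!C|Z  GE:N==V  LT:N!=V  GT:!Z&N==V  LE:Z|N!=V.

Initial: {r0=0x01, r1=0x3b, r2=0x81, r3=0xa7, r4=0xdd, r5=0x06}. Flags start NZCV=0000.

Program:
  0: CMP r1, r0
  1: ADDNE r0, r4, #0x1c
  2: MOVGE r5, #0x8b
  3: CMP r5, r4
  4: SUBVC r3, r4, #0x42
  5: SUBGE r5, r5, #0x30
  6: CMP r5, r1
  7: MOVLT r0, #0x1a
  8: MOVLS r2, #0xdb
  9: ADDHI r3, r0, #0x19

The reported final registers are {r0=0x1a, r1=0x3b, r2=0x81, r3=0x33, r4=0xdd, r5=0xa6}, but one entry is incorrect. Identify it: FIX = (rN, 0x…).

[0] flags=0010 → (cmp)
[1] flags=0010 NE?T → r0=0xf9
[2] flags=0010 GE?T → r5=0x8b
[3] flags=1000 → (cmp)
[4] flags=1000 VC?T → r3=0x9b
[5] flags=1000 GE?F → skip
[6] flags=0011 → (cmp)
[7] flags=0011 LT?T → r0=0x1a
[8] flags=0011 LS?F → skip
[9] flags=0011 HI?T → r3=0x33

FIX = (r5, 0x8b)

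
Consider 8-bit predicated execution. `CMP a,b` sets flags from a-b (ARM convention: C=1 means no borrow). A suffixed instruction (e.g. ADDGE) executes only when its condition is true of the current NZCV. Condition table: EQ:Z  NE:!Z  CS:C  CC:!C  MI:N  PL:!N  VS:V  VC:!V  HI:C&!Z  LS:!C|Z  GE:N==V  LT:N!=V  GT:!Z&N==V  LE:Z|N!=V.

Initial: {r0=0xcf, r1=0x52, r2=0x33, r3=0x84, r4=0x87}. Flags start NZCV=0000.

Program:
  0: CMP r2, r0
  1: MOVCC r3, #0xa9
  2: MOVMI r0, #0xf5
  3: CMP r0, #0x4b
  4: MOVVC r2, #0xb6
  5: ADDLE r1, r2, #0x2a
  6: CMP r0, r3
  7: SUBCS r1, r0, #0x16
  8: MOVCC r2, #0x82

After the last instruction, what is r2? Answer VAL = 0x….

VAL = 0xb6

0: ✓ CMP  NZCV=0000
1: ✓ MOVCC  r3←0xa9
2: · MOVMI
3: ✓ CMP  NZCV=1010
4: ✓ MOVVC  r2←0xb6
5: ✓ ADDLE  r1←0xe0
6: ✓ CMP  NZCV=0010
7: ✓ SUBCS  r1←0xb9
8: · MOVCC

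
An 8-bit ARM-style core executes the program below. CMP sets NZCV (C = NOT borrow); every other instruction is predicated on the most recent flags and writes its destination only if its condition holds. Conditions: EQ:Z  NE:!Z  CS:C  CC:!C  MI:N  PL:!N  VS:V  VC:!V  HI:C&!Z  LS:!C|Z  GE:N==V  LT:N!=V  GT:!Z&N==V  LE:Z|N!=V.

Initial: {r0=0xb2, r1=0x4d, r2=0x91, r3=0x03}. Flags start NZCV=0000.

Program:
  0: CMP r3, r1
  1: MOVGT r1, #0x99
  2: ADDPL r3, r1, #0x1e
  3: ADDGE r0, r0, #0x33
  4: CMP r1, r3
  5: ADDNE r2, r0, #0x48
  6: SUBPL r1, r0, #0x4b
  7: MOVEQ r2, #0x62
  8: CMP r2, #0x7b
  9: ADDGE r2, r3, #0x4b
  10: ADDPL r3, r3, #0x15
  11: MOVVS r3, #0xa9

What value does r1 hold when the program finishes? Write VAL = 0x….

[0] flags=1000 → (cmp)
[1] flags=1000 GT?F → skip
[2] flags=1000 PL?F → skip
[3] flags=1000 GE?F → skip
[4] flags=0010 → (cmp)
[5] flags=0010 NE?T → r2=0xfa
[6] flags=0010 PL?T → r1=0x67
[7] flags=0010 EQ?F → skip
[8] flags=0011 → (cmp)
[9] flags=0011 GE?F → skip
[10] flags=0011 PL?T → r3=0x18
[11] flags=0011 VS?T → r3=0xa9

VAL = 0x67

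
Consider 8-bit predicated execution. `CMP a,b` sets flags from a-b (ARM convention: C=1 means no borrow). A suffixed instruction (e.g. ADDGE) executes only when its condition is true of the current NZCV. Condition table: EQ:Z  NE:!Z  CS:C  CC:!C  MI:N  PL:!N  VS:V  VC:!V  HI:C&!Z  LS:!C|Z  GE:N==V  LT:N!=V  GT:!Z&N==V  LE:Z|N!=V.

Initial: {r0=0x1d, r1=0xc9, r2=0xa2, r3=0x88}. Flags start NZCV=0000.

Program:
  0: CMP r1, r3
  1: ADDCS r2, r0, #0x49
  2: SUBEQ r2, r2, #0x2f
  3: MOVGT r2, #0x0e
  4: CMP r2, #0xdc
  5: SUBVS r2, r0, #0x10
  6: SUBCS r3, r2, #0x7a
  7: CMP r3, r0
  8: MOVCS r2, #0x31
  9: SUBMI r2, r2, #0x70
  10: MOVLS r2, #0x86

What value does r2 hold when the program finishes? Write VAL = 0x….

VAL = 0x31

0: ✓ CMP  NZCV=0010
1: ✓ ADDCS  r2←0x66
2: · SUBEQ
3: ✓ MOVGT  r2←0x0e
4: ✓ CMP  NZCV=0000
5: · SUBVS
6: · SUBCS
7: ✓ CMP  NZCV=0011
8: ✓ MOVCS  r2←0x31
9: · SUBMI
10: · MOVLS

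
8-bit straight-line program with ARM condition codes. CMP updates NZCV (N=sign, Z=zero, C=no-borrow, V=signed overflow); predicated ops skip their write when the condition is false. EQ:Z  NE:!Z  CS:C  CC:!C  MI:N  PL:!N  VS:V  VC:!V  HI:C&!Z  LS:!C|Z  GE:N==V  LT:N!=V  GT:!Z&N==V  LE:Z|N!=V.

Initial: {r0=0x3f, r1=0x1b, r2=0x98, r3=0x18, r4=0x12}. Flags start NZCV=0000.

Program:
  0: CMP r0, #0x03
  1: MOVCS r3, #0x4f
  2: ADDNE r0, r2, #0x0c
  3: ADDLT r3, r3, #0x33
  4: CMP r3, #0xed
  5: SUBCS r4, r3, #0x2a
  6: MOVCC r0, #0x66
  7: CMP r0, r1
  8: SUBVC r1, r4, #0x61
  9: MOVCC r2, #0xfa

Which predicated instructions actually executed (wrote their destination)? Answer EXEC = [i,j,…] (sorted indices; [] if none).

[0] flags=0010 → (cmp)
[1] flags=0010 CS?T → r3=0x4f
[2] flags=0010 NE?T → r0=0xa4
[3] flags=0010 LT?F → skip
[4] flags=0000 → (cmp)
[5] flags=0000 CS?F → skip
[6] flags=0000 CC?T → r0=0x66
[7] flags=0010 → (cmp)
[8] flags=0010 VC?T → r1=0xb1
[9] flags=0010 CC?F → skip

EXEC = [1,2,6,8]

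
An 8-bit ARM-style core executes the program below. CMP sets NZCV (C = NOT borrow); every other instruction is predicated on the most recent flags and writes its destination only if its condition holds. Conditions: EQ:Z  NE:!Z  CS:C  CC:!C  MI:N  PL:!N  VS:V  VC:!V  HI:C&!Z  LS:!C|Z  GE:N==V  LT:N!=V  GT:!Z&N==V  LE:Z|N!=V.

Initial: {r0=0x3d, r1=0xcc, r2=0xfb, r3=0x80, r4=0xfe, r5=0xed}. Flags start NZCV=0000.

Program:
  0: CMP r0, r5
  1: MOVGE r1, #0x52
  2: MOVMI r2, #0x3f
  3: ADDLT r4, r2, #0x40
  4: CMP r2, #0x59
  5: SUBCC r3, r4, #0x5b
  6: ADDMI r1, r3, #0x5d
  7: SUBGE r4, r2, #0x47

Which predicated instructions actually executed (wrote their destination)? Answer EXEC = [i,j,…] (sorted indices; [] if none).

EXEC = [1,6]

0: ✓ CMP  NZCV=0000
1: ✓ MOVGE  r1←0x52
2: · MOVMI
3: · ADDLT
4: ✓ CMP  NZCV=1010
5: · SUBCC
6: ✓ ADDMI  r1←0xdd
7: · SUBGE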